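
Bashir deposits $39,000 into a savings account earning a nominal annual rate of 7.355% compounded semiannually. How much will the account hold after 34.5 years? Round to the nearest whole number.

Periodic rate = 7.355%/2 = 0.036775; periods = 2·34.5 = 69.
A = 39,000·(1 + 0.036775)^69 ≈ 39,000·12.0845819766 ≈ 471,298.6971.

$471,299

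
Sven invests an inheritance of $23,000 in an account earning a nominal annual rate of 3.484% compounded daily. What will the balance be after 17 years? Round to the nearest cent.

$41,585.27

Periodic rate = 3.484%/365 = 0.0000954521; periods = 365·17 = 6205.
A = 23,000·(1 + 0.03484/365)^6205 ≈ 23,000·1.8080550954 ≈ 41,585.2672.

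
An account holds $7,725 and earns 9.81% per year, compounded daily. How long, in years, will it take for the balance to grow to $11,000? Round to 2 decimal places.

3.60 years

We need (1 + 0.000268767)^(365t) = 1.4239, so 365t = ln 1.4239 / ln 1.000269 ≈ 1315.1941.
t ≈ 1315.1941/365 = 3.6033 years.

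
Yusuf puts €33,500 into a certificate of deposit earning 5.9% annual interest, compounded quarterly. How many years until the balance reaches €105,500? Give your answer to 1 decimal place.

We need (1 + 0.01475)^(4t) = 3.1493, so 4t = ln 3.1493 / ln 1.01475 ≈ 78.3461.
t ≈ 78.3461/4 = 19.5865 years.

19.6 years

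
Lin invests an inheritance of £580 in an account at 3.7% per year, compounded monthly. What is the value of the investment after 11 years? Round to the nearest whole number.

£871

Growth factor = (1 + 0.037/12)^132 ≈ 1.5013637.
A ≈ 580 × 1.5013637 ≈ 870.7909.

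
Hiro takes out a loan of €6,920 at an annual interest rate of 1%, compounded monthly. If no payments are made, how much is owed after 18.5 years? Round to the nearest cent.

Periodic rate = 1%/12 = 0.000833333; periods = 12·18.5 = 222.
A = 6,920·(1 + 0.01/12)^222 ≈ 6,920·1.203125747 ≈ 8,325.6302.

€8,325.63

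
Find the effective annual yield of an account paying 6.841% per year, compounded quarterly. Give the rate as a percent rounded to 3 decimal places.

7.019%

EAR = (1 + 6.841%/4)^4 − 1 = (1 + 0.0171025)^4 − 1.
(1 + 0.0171025)^4 ≈ 1.070185, so EAR ≈ 7.01851%.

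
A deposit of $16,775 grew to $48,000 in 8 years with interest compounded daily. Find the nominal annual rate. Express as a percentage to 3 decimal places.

(1 + r/365)^2920 = 48,000/16,775 = 2.8614.
1 + r/365 = 2.8614^(1/2920) ≈ 1.00036, so r/365 ≈ 0.000360103.
r ≈ 365·0.000360103 = 13.14376%.

13.144%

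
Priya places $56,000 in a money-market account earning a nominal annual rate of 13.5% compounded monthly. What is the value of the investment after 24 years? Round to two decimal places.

Growth factor = (1 + 0.01125)^288 ≈ 25.07598322594.
A ≈ 56,000 × 25.07598322594 ≈ 1,404,255.0607.

$1,404,255.06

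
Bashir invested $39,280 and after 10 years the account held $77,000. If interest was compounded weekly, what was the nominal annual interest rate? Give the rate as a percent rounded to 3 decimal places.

6.735%

The 520-period growth factor is 77,000/39,280 = 1.96029.
r/52 = 1.96029^(1/520) − 1 ≈ 0.00129524, so r ≈ 52·0.00129524 = 6.73526%.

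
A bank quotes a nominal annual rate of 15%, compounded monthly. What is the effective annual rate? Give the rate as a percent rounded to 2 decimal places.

One year is 12 periods at 0.0125 each: (1 + 0.0125)^12 ≈ 1.160755.
EAR = 1.160755 − 1 ≈ 16.07545%.

16.08%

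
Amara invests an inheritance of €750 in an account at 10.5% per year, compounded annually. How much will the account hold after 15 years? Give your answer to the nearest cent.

€3,353.48

Growth factor = (1 + 0.105)^15 ≈ 4.471303713.
A ≈ 750 × 4.471303713 ≈ 3,353.4778.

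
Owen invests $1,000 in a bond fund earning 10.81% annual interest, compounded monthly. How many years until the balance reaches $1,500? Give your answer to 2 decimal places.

(1 + 0.00900833)^(12t) = 1,500/1,000 = 1.5.
12t·ln(1 + 0.00900833) = ln(1.5); 12t = 0.40547/0.008968 ≈ 45.2124.
t ≈ 3.7677 years.

3.77 years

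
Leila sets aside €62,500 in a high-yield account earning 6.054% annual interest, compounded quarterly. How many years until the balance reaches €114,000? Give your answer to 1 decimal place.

10.0 years

We need (1 + 0.015135)^(4t) = 1.824, so 4t = ln 1.824 / ln 1.015135 ≈ 40.0112.
t ≈ 40.0112/4 = 10.0028 years.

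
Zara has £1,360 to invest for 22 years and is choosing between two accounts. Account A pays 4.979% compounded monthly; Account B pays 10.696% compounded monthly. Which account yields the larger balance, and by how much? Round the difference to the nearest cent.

Account B, by £10,098.95

A: (1 + 0.04979/12)^264 ≈ 2.983549829, so 1,360 × 2.983549829 ≈ 4,057.6278.
B: (1 + 0.10696/12)^264 ≈ 10.409249974, so 1,360 × 10.409249974 ≈ 14,156.5800.
Difference ≈ 10,098.9522 in favor of B.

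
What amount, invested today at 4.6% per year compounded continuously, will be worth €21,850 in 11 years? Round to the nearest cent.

P = A·e^(−rt) = 21,850·e^(−0.506).
e^(−0.506) ≈ 0.6029023715, so P ≈ 13,173.4168.

€13,173.42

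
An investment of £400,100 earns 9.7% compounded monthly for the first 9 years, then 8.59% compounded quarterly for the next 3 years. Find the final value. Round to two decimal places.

£1,231,732.48

Phase 1: 400,100·(1 + 0.097/12)^108 ≈ 954,516.6058.
Phase 2: 954,516.6058·(1 + 0.021475)^12 ≈ 1,231,732.4759.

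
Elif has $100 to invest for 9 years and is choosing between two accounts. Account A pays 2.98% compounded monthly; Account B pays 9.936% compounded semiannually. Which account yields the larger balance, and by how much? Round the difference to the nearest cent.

A: (1 + 0.0298/12)^108 ≈ 1.30717397, so 100 × 1.30717397 ≈ 130.7174.
B: (1 + 0.04968)^18 ≈ 2.39345135, so 100 × 2.39345135 ≈ 239.3451.
Difference ≈ 108.6277 in favor of B.

Account B, by $108.63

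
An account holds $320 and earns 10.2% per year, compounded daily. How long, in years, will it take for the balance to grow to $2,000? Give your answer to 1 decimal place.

18.0 years

We need (1 + 0.000279452)^(365t) = 6.25, so 365t = ln 6.25 / ln 1.000279 ≈ 6558.6833.
t ≈ 6558.6833/365 = 17.9690 years.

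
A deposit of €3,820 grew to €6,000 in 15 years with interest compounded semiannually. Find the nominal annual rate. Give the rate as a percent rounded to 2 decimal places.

3.03%

(1 + r/2)^30 = 6,000/3,820 = 1.57068.
1 + r/2 = 1.57068^(1/30) ≈ 1.015164, so r/2 ≈ 0.0151641.
r ≈ 2·0.0151641 = 3.03283%.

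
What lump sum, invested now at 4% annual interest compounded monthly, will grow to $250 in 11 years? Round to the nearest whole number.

Growth factor = (1 + 0.04/12)^132 ≈ 1.55157151.
P = 250/1.55157151 ≈ 161.1270.

$161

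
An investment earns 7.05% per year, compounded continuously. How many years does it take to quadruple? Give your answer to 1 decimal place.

e^(0.0705t) = 4, so 0.0705t = ln 4 ≈ 1.3863.
t ≈ 1.3863/0.0705 ≈ 19.6637.

19.7 years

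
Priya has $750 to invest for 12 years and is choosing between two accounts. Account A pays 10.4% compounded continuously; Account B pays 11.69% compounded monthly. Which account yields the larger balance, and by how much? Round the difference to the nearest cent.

Account B, by $416.77

Account A growth factor: e^(0.104·12) = e^1.248 ≈ 3.483369248; balance ≈ 2,612.5269.
Account B growth factor: (1 + 0.1169/12)^144 ≈ 4.039056999; balance ≈ 3,029.2927.
Account B is larger by 416.7658.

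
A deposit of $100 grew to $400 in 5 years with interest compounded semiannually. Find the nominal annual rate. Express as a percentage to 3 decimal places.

The 10-period growth factor is 400/100 = 4.
r/2 = 4^(1/10) − 1 ≈ 0.148698, so r ≈ 2·0.148698 = 29.73967%.

29.740%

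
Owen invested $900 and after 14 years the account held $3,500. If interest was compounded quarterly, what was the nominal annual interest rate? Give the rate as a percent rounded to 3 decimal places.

9.819%

The 56-period growth factor is 3,500/900 = 3.88889.
r/4 = 3.88889^(1/56) − 1 ≈ 0.0245487, so r ≈ 4·0.0245487 = 9.81947%.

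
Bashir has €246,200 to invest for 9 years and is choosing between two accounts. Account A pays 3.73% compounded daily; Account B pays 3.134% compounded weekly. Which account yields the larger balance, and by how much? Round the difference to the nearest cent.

A: (1 + 0.0373/365)^3285 ≈ 1.3988952924, so 246,200 × 1.3988952924 ≈ 344,408.0210.
B: (1 + 0.03134/52)^468 ≈ 1.32574562424, so 246,200 × 1.32574562424 ≈ 326,398.5727.
Difference ≈ 18,009.4483 in favor of A.

Account A, by €18,009.45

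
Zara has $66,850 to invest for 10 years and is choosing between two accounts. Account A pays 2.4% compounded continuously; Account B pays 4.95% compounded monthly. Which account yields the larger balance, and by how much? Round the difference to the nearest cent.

Account B, by $24,572.70

A: e^(0.024·10) = e^0.24 ≈ 1.2712491503, so 66,850 × 1.2712491503 ≈ 84,983.0057.
B: (1 + 0.004125)^120 ≈ 1.6388288345, so 66,850 × 1.6388288345 ≈ 109,555.7076.
Difference ≈ 24,572.7019 in favor of B.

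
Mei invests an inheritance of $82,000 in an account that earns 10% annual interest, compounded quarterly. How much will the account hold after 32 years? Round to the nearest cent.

Growth factor = (1 + 0.025)^128 ≈ 23.58602584791.
A ≈ 82,000 × 23.58602584791 ≈ 1,934,054.1195.

$1,934,054.12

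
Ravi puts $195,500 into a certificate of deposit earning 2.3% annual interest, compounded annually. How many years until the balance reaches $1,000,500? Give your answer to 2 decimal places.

71.80 years

(1 + 0.023)^t = 1,000,500/195,500 = 5.1176.
t·ln(1 + 0.023) = ln(5.1176); t = 1.6327/0.0227395 ≈ 71.8000.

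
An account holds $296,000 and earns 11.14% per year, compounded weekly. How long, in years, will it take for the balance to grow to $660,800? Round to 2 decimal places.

7.22 years

We need (1 + 0.00214231)^(52t) = 2.2324, so 52t = ln 2.2324 / ln 1.002142 ≈ 375.2737.
t ≈ 375.2737/52 = 7.2168 years.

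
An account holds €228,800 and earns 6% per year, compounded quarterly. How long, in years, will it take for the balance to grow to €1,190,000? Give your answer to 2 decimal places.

27.69 years

(1 + 0.015)^(4t) = 1,190,000/228,800 = 5.201.
4t·ln(1 + 0.015) = ln(5.201); 4t = 1.6489/0.0148886 ≈ 110.7464.
t ≈ 27.6866 years.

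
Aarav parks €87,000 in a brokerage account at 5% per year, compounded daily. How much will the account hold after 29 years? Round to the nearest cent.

€370,854.13

Growth factor = (1 + 0.05/365)^10585 ≈ 4.26269118334.
A ≈ 87,000 × 4.26269118334 ≈ 370,854.1330.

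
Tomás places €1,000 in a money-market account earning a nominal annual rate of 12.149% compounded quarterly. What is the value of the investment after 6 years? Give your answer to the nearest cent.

€2,050.51

Growth factor = (1 + 0.0303725)^24 ≈ 2.050511545.
A ≈ 1,000 × 2.050511545 ≈ 2,050.5115.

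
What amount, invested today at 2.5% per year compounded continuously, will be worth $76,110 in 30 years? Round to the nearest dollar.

P = A·e^(−rt) = 76,110·e^(−0.75).
e^(−0.75) ≈ 0.47236655274, so P ≈ 35,951.8183.

$35,952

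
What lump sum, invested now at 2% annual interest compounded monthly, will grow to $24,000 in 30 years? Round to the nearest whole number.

Periodic rate = 2%/12 = 0.00166667; 360 periods.
P = 24,000/(1 + 0.02/12)^360 ≈ 24,000/1.8212089792 ≈ 13,178.0593.

$13,178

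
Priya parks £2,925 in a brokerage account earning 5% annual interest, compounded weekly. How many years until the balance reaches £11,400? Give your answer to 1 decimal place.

(1 + 0.000961538)^(52t) = 11,400/2,925 = 3.8974.
52t·ln(1 + 0.000961538) = ln(3.8974); 52t = 1.3603/0.000961076 ≈ 1415.4117.
t ≈ 27.2195 years.

27.2 years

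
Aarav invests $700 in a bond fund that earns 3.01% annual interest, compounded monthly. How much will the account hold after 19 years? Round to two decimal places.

Periodic rate = 3.01%/12 = 0.00250833; periods = 12·19 = 228.
A = 700·(1 + 0.0301/12)^228 ≈ 700·1.770361812 ≈ 1,239.2533.

$1,239.25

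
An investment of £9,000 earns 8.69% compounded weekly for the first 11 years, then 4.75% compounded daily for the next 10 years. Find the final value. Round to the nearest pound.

£37,611

After 11 years at 8.69%: 9,000 × 2.5989360787 ≈ 23,390.4247.
Then 10 years at 4.75%: 23,390.4247 × 1.6079645028 ≈ 37,610.9726.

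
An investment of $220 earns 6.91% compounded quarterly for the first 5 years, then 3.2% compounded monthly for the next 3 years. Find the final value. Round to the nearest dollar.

Phase 1: 220·(1 + 0.017275)^20 ≈ 309.8776.
Phase 2: 309.8776·(1 + 0.032/12)^36 ≈ 341.0569.

$341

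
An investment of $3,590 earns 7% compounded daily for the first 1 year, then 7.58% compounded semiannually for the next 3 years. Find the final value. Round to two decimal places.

Phase 1: 3,590·(1 + 0.07/365)^365 ≈ 3,850.2785.
Phase 2: 3,850.2785·(1 + 0.0379)^6 ≈ 4,813.1037.

$4,813.10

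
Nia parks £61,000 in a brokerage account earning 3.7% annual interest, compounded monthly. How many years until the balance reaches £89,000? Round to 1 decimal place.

We need (1 + 0.00308333)^(12t) = 1.459, so 12t = ln 1.459 / ln 1.003083 ≈ 122.7064.
t ≈ 122.7064/12 = 10.2255 years.

10.2 years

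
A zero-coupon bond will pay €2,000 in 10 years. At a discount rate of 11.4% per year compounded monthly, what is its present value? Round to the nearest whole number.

€643

Growth factor = (1 + 0.0095)^120 ≈ 3.109988575.
P = 2,000/3.109988575 ≈ 643.0892.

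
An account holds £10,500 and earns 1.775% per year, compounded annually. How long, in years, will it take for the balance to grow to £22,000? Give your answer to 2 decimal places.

We need (1 + 0.01775)^t = 2.0952, so t = ln 2.0952 / ln 1.01775 ≈ 42.0401.

42.04 years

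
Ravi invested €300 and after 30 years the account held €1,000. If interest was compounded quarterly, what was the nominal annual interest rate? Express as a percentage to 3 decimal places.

4.033%

(1 + r/4)^120 = 1,000/300 = 3.33333.
1 + r/4 = 3.33333^(1/120) ≈ 1.010084, so r/4 ≈ 0.0100836.
r ≈ 4·0.0100836 = 4.03344%.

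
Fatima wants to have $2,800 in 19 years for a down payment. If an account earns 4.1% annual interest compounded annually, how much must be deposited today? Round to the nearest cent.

$1,304.95

Annual rate = 4.1% = 0.041; 19 periods.
P = 2,800/(1 + 0.041)^19 ≈ 2,800/2.145674603 ≈ 1,304.9509.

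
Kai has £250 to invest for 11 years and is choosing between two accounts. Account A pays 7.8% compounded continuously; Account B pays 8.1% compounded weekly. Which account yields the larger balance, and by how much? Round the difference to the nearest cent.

A: e^(0.078·11) = e^0.858 ≈ 2.3584391, so 250 × 2.3584391 ≈ 589.6098.
B: (1 + 0.081/52)^572 ≈ 2.43587679, so 250 × 2.43587679 ≈ 608.9692.
Difference ≈ 19.3594 in favor of B.

Account B, by £19.36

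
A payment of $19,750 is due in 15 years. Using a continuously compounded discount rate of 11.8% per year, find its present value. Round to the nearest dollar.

P = A·e^(−rt) = 19,750·e^(−1.77).
e^(−1.77) ≈ 0.17033298883, so P ≈ 3,364.0765.

$3,364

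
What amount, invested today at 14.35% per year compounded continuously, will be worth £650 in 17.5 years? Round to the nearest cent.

£52.76

P = A·e^(−rt) = 650·e^(−2.51125).
e^(−2.51125) ≈ 0.0811667174, so P ≈ 52.7584.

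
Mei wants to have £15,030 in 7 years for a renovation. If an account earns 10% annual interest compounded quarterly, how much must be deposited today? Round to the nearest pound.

Growth factor = (1 + 0.025)^28 ≈ 1.9964950188.
P = 15,030/1.9964950188 ≈ 7,528.1931.

£7,528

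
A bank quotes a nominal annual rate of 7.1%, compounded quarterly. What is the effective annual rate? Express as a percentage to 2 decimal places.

EAR = (1 + 7.1%/4)^4 − 1 = (1 + 0.01775)^4 − 1.
(1 + 0.01775)^4 ≈ 1.072913, so EAR ≈ 7.29128%.

7.29%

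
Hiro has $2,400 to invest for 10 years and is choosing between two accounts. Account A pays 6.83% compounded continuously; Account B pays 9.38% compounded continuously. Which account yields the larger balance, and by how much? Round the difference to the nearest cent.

Account A growth factor: e^(0.0683·10) = e^0.683 ≈ 1.979808257; balance ≈ 4,751.5398.
Account B growth factor: e^(0.0938·10) = e^0.938 ≈ 2.554866572; balance ≈ 6,131.6798.
Account B is larger by 1,380.1400.

Account B, by $1,380.14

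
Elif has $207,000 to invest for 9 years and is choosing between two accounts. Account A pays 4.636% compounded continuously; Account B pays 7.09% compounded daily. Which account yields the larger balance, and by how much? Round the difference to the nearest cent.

Account A growth factor: e^(0.04636·9) = e^0.41724 ≈ 1.51776673324; balance ≈ 314,177.7138.
Account B growth factor: (1 + 0.0709/365)^3285 ≈ 1.89276369533; balance ≈ 391,802.0849.
Account B is larger by 77,624.3712.

Account B, by $77,624.37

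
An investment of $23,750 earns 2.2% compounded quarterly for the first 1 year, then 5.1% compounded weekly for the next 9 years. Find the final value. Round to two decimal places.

$38,409.21

Phase 1: 23,750·(1 + 0.0055)^4 ≈ 24,276.8265.
Phase 2: 24,276.8265·(1 + 0.051/52)^468 ≈ 38,409.2114.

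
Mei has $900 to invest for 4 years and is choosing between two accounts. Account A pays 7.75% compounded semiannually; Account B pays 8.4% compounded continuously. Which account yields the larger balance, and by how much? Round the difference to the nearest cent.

Account A growth factor: (1 + 0.03875)^8 ≈ 1.355464957; balance ≈ 1,219.9185.
Account B growth factor: e^(0.084·4) = e^0.336 ≈ 1.399339025; balance ≈ 1,259.4051.
Account B is larger by 39.4867.

Account B, by $39.49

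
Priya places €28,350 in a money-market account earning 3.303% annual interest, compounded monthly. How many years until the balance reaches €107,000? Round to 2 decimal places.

40.27 years

We need (1 + 0.0027525)^(12t) = 3.7743, so 12t = ln 3.7743 / ln 1.002752 ≈ 483.2076.
t ≈ 483.2076/12 = 40.2673 years.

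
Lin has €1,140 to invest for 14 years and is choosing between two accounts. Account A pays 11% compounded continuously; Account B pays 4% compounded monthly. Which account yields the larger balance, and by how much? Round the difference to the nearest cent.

A: e^(0.11·14) = e^1.54 ≈ 4.664590271, so 1,140 × 4.664590271 ≈ 5,317.6329.
B: (1 + 0.04/12)^168 ≈ 1.74904292, so 1,140 × 1.74904292 ≈ 1,993.9089.
Difference ≈ 3,323.7240 in favor of A.

Account A, by €3,323.72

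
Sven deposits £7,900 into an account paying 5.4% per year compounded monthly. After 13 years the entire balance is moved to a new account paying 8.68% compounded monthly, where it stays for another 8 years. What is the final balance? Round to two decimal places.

After 13 years at 5.4%: 7,900 × 2.0146091826 ≈ 15,915.4125.
Then 8 years at 8.68%: 15,915.4125 × 1.997508456 ≈ 31,791.1711.

£31,791.17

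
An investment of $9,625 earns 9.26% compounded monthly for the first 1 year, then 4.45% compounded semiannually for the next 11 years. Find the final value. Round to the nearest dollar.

After 1 years at 9.26%: 9,625 × 1.0966329663 ≈ 10,555.0923.
Then 11 years at 4.45%: 10,555.0923 × 1.6227687021 ≈ 17,128.4734.

$17,128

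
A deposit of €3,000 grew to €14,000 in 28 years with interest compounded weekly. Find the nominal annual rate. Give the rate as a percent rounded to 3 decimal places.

(1 + r/52)^1456 = 14,000/3,000 = 4.66667.
1 + r/52 = 4.66667^(1/1456) ≈ 1.001059, so r/52 ≈ 0.00105856.
r ≈ 52·0.00105856 = 5.50450%.

5.505%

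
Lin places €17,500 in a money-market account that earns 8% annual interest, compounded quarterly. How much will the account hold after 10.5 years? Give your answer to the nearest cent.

Periodic rate = 8%/4 = 0.02; periods = 4·10.5 = 42.
A = 17,500·(1 + 0.02)^42 ≈ 17,500·2.297244466 ≈ 40,201.7782.

€40,201.78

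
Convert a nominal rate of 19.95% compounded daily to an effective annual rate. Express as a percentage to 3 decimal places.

22.073%

EAR = (1 + 19.95%/365)^365 − 1 = (1 + 0.000546575)^365 − 1.
(1 + 0.000546575)^365 ≈ 1.220726, so EAR ≈ 22.07257%.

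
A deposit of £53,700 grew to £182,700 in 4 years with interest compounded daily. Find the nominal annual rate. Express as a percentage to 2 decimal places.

(1 + r/365)^1460 = 182,700/53,700 = 3.40223.
1 + r/365 = 3.40223^(1/1460) ≈ 1.000839, so r/365 ≈ 0.000839004.
r ≈ 365·0.000839004 = 30.62365%.

30.62%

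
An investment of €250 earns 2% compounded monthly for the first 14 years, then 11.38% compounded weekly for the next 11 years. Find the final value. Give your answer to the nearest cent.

€1,154.77

Phase 1: 250·(1 + 0.02/12)^168 ≈ 330.7054.
Phase 2: 330.7054·(1 + 0.1138/52)^572 ≈ 1,154.7742.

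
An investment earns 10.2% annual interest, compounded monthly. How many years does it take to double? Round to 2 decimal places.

6.82 years

(1 + 0.0085)^(12t) = 2.
12t = ln 2 / ln(1 + 0.0085) ≈ 0.69315/0.00846408 ≈ 81.8928.
t ≈ 6.8244.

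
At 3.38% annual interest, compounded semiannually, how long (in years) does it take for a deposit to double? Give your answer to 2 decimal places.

20.68 years

(1 + 0.0169)^(2t) = 2.
2t = ln 2 / ln(1 + 0.0169) ≈ 0.69315/0.0167588 ≈ 41.3602.
t ≈ 20.6801.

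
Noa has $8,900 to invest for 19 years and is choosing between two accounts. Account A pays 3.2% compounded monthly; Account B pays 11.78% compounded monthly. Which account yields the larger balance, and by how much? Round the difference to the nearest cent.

Account B, by $66,210.55

A: (1 + 0.032/12)^228 ≈ 1.835268462, so 8,900 × 1.835268462 ≈ 16,333.8893.
B: (1 + 0.1178/12)^228 ≈ 9.2746561895, so 8,900 × 9.2746561895 ≈ 82,544.4401.
Difference ≈ 66,210.5508 in favor of B.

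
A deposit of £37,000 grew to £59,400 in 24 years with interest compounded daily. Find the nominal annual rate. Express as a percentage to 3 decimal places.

(1 + r/365)^8760 = 59,400/37,000 = 1.60541.
1 + r/365 = 1.60541^(1/8760) ≈ 1.000054, so r/365 ≈ 0.0000540399.
r ≈ 365·0.0000540399 = 1.97245%.

1.972%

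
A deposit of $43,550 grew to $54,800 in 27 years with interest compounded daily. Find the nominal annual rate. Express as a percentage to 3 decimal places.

0.851%

(1 + r/365)^9855 = 54,800/43,550 = 1.25832.
1 + r/365 = 1.25832^(1/9855) ≈ 1.000023, so r/365 ≈ 0.0000233164.
r ≈ 365·0.0000233164 = 0.85105%.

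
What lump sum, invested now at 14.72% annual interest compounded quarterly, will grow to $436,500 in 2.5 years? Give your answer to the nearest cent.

$304,112.56

Growth factor = (1 + 0.0368)^10 ≈ 1.43532379684.
P = 436,500/1.43532379684 ≈ 304,112.5640.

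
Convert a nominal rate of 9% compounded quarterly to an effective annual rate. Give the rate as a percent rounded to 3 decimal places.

EAR = (1 + 9%/4)^4 − 1 = (1 + 0.0225)^4 − 1.
(1 + 0.0225)^4 ≈ 1.093083, so EAR ≈ 9.30833%.

9.308%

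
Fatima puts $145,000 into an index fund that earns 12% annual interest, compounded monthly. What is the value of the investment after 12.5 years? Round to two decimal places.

$645,021.32

Periodic rate = 12%/12 = 0.01; periods = 12·12.5 = 150.
A = 145,000·(1 + 0.01)^150 ≈ 145,000·4.44842289603 ≈ 645,021.3199.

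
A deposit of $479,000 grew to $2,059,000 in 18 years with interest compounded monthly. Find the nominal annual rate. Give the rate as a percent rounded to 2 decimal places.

(1 + r/12)^216 = 2,059,000/479,000 = 4.29854.
1 + r/12 = 4.29854^(1/216) ≈ 1.006774, so r/12 ≈ 0.00677411.
r ≈ 12·0.00677411 = 8.12894%.

8.13%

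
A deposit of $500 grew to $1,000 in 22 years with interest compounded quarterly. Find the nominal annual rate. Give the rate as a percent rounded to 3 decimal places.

3.163%

(1 + r/4)^88 = 1,000/500 = 2.
1 + r/4 = 2^(1/88) ≈ 1.007908, so r/4 ≈ 0.00790778.
r ≈ 4·0.00790778 = 3.16311%.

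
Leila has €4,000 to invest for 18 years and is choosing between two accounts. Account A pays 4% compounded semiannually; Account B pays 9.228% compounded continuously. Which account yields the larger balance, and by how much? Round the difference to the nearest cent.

Account B, by €12,899.58

Account A growth factor: (1 + 0.02)^36 ≈ 2.039887344; balance ≈ 8,159.5494.
Account B growth factor: e^(0.09228·18) = e^1.66104 ≈ 5.2647833729; balance ≈ 21,059.1335.
Account B is larger by 12,899.5841.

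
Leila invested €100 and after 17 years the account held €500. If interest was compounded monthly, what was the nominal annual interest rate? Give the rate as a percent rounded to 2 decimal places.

(1 + r/12)^204 = 500/100 = 5.
1 + r/12 = 5^(1/204) ≈ 1.007921, so r/12 ≈ 0.0079206.
r ≈ 12·0.0079206 = 9.50473%.

9.50%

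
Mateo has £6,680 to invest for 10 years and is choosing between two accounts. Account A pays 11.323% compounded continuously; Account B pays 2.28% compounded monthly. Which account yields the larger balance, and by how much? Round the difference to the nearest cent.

Account A growth factor: e^(0.11323·10) = e^1.1323 ≈ 3.1027847044; balance ≈ 20,726.6018.
Account B growth factor: (1 + 0.0019)^120 ≈ 1.255813631; balance ≈ 8,388.8351.
Account A is larger by 12,337.7668.

Account A, by £12,337.77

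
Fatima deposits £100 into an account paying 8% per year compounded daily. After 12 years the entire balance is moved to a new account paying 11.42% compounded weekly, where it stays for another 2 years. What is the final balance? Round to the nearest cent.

£328.07

After 12 years at 8%: 100 × 2.61142176 ≈ 261.1422.
Then 2 years at 11.42%: 261.1422 × 1.25627321 ≈ 328.0659.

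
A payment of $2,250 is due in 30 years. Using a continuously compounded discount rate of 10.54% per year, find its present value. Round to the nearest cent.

P = A·e^(−rt) = 2,250·e^(−3.162).
e^(−3.162) ≈ 0.04234097439, so P ≈ 95.2672.

$95.27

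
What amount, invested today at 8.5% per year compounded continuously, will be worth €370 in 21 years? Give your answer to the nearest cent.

P = A·e^(−rt) = 370·e^(−1.785).
e^(−1.785) ≈ 0.167797061, so P ≈ 62.0849.

€62.08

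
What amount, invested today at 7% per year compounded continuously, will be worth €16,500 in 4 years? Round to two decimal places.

€12,470.43

P = A·e^(−rt) = 16,500·e^(−0.28).
e^(−0.28) ≈ 0.75578374146, so P ≈ 12,470.4317.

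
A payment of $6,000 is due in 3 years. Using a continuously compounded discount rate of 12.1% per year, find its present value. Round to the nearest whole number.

P = A·e^(−rt) = 6,000·e^(−0.363).
e^(−0.363) ≈ 0.6955864335, so P ≈ 4,173.5186.

$4,174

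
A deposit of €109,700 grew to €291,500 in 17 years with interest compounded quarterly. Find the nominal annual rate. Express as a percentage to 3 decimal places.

5.790%

(1 + r/4)^68 = 291,500/109,700 = 2.65725.
1 + r/4 = 2.65725^(1/68) ≈ 1.014476, so r/4 ≈ 0.0144757.
r ≈ 4·0.0144757 = 5.79028%.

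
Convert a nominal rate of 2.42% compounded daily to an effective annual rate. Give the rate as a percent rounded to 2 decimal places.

2.45%

One year is 365 periods at 0.0000663014 each: (1 + 0.0000663014)^365 ≈ 1.024494.
EAR = 1.024494 − 1 ≈ 2.44944%.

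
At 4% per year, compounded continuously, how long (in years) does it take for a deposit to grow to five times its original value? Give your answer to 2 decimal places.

e^(0.04t) = 5, so 0.04t = ln 5 ≈ 1.6094.
t ≈ 1.6094/0.04 ≈ 40.2359.

40.24 years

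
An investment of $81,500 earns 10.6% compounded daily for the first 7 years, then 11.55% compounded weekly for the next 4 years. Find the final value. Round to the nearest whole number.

$271,506

After 7 years at 10.6%: 81,500 × 2.09990536282 ≈ 171,142.2871.
Then 4 years at 11.55%: 171,142.2871 × 1.58643232123 ≈ 271,505.6557.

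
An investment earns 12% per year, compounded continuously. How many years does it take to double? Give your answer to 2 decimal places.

e^(0.12t) = 2, so 0.12t = ln 2 ≈ 0.69315.
t ≈ 0.69315/0.12 ≈ 5.7762.

5.78 years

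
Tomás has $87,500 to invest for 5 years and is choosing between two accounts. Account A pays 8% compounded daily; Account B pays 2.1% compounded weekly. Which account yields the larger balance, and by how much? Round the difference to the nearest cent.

Account A, by $33,343.82

Account A growth factor: (1 + 0.08/365)^1825 ≈ 1.49175931357; balance ≈ 130,528.9399.
Account B growth factor: (1 + 0.021/52)^260 ≈ 1.1106870677; balance ≈ 97,185.1184.
Account A is larger by 33,343.8215.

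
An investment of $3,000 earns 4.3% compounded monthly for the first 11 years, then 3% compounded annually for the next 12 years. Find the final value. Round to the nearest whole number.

After 11 years at 4.3%: 3,000 × 1.603445194 ≈ 4,810.3356.
Then 12 years at 3%: 4,810.3356 × 1.425760887 ≈ 6,858.3883.

$6,858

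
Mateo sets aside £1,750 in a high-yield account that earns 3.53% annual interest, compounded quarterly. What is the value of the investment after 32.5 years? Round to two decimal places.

Periodic rate = 3.53%/4 = 0.008825; periods = 4·32.5 = 130.
A = 1,750·(1 + 0.008825)^130 ≈ 1,750·3.133709186 ≈ 5,483.9911.

£5,483.99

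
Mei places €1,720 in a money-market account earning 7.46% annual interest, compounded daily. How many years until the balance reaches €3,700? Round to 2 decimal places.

10.27 years

(1 + 0.000204384)^(365t) = 3,700/1,720 = 2.1512.
365t·ln(1 + 0.000204384) = ln(2.1512); 365t = 0.76601/0.000204363 ≈ 3748.2799.
t ≈ 10.2693 years.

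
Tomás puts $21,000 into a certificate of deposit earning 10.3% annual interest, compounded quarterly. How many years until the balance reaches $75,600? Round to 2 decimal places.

12.60 years

(1 + 0.02575)^(4t) = 75,600/21,000 = 3.6.
4t·ln(1 + 0.02575) = ln(3.6); 4t = 1.2809/0.0254241 ≈ 50.3828.
t ≈ 12.5957 years.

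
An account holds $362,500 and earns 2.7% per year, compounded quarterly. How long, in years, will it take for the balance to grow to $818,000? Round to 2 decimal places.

30.24 years

(1 + 0.00675)^(4t) = 818,000/362,500 = 2.2566.
4t·ln(1 + 0.00675) = ln(2.2566); 4t = 0.81384/0.00672732 ≈ 120.9750.
t ≈ 30.2438 years.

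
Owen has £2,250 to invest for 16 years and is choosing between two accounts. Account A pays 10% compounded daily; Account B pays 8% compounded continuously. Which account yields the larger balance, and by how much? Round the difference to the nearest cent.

Account A, by £3,049.44

Account A growth factor: (1 + 0.1/365)^5840 ≈ 4.9519471454; balance ≈ 11,141.8811.
Account B growth factor: e^(0.08·16) = e^1.28 ≈ 3.596639726; balance ≈ 8,092.4394.
Account A is larger by 3,049.4417.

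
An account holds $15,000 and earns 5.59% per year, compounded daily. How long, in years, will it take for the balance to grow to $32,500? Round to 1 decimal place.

13.8 years

(1 + 0.000153151)^(365t) = 32,500/15,000 = 2.1667.
365t·ln(1 + 0.000153151) = ln(2.1667); 365t = 0.77319/0.000153139 ≈ 5048.9431.
t ≈ 13.8327 years.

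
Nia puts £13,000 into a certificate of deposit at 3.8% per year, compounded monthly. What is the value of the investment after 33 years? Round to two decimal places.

Growth factor = (1 + 0.038/12)^396 ≈ 3.4973959653.
A ≈ 13,000 × 3.4973959653 ≈ 45,466.1475.

£45,466.15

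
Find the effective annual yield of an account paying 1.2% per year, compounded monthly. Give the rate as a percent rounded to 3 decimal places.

1.207%

One year is 12 periods at 0.001 each: (1 + 0.001)^12 ≈ 1.012066.
EAR = 1.012066 − 1 ≈ 1.20662%.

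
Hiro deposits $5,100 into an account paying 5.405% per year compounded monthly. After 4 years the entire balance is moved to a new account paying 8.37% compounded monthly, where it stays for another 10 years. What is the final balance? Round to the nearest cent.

$14,571.24

Phase 1: 5,100·(1 + 0.05405/12)^48 ≈ 6,327.8156.
Phase 2: 6,327.8156·(1 + 0.006975)^120 ≈ 14,571.2377.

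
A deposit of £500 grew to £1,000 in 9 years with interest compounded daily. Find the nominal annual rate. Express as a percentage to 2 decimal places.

7.70%

The 3285-period growth factor is 1,000/500 = 2.
r/365 = 2^(1/3285) − 1 ≈ 0.000211026, so r ≈ 365·0.000211026 = 7.70245%.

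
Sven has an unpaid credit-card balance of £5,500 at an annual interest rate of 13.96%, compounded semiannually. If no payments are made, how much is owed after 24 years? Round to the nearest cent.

Periodic rate = 13.96%/2 = 0.0698; periods = 2·24 = 48.
A = 5,500·(1 + 0.0698)^48 ≈ 5,500·25.4990787872 ≈ 140,244.9333.

£140,244.93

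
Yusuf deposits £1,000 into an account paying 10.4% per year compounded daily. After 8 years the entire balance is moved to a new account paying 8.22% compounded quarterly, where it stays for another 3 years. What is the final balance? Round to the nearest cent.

After 8 years at 10.4%: 1,000 × 2.297637661 ≈ 2,297.6377.
Then 3 years at 8.22%: 2,297.6377 × 1.276472446 ≈ 2,932.8712.

£2,932.87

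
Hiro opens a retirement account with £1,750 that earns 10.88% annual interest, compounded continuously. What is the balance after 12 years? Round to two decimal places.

£6,457.33

A = P·e^(rt) = 1,750·e^(0.1088·12) = 1,750·e^1.3056.
e^1.3056 ≈ 3.689902371, so A ≈ 6,457.3291.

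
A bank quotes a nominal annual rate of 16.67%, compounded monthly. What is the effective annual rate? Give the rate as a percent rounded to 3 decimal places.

EAR = (1 + 16.67%/12)^12 − 1 = (1 + 0.0138917)^12 − 1.
(1 + 0.0138917)^12 ≈ 1.180045, so EAR ≈ 18.00452%.

18.005%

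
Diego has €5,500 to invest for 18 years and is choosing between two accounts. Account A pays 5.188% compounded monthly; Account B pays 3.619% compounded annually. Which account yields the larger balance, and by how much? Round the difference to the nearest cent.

Account A, by €3,535.59

Account A growth factor: (1 + 0.05188/12)^216 ≈ 2.5391443358; balance ≈ 13,965.2938.
Account B growth factor: (1 + 0.03619)^18 ≈ 1.8963091507; balance ≈ 10,429.7003.
Account A is larger by 3,535.5935.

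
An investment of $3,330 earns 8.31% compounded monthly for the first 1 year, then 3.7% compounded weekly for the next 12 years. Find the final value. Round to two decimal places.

Phase 1: 3,330·(1 + 0.006925)^12 ≈ 3,617.5098.
Phase 2: 3,617.5098·(1 + 0.037/52)^624 ≈ 5,638.5560.

$5,638.56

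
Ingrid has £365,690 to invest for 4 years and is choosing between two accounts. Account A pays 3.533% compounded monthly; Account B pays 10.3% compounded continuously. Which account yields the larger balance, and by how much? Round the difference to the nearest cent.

Account A growth factor: (1 + 0.03533/12)^48 ≈ 1.15155404385; balance ≈ 421,111.7983.
Account B growth factor: e^(0.103·4) = e^0.412 ≈ 1.50983443633; balance ≈ 552,131.3550.
Account B is larger by 131,019.5567.

Account B, by £131,019.56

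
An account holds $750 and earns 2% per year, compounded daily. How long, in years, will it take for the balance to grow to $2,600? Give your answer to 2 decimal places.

(1 + 0.0000547945)^(365t) = 2,600/750 = 3.4667.
365t·ln(1 + 0.0000547945) = ln(3.4667); 365t = 1.2432/5.4793e-05 ≈ 22688.9033.
t ≈ 62.1614 years.

62.16 years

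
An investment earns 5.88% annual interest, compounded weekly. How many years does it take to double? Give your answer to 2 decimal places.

(1 + 0.00113077)^(52t) = 2.
52t = ln 2 / ln(1 + 0.00113077) ≈ 0.69315/0.00113013 ≈ 613.3338.
t ≈ 11.7949.

11.79 years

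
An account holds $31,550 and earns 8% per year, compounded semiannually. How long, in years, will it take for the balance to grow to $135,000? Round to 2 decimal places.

18.53 years

(1 + 0.04)^(2t) = 135,000/31,550 = 4.2789.
2t·ln(1 + 0.04) = ln(4.2789); 2t = 1.4537/0.0392207 ≈ 37.0646.
t ≈ 18.5323 years.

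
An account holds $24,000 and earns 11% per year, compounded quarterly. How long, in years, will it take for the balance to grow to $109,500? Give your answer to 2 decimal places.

We need (1 + 0.0275)^(4t) = 4.5625, so 4t = ln 4.5625 / ln 1.0275 ≈ 55.9508.
t ≈ 55.9508/4 = 13.9877 years.

13.99 years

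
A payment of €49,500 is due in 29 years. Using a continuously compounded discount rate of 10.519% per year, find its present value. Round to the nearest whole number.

P = A·e^(−rt) = 49,500·e^(−3.05051).
e^(−3.05051) ≈ 0.047334777498, so P ≈ 2,343.0715.

€2,343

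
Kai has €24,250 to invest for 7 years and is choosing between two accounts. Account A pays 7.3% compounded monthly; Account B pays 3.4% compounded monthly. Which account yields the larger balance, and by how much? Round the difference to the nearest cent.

A: (1 + 0.073/12)^84 ≈ 1.6643788375, so 24,250 × 1.6643788375 ≈ 40,361.1868.
B: (1 + 0.034/12)^84 ≈ 1.2682823045, so 24,250 × 1.2682823045 ≈ 30,755.8459.
Difference ≈ 9,605.3409 in favor of A.

Account A, by €9,605.34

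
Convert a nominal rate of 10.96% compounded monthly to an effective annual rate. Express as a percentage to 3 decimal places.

11.528%

One year is 12 periods at 0.00913333 each: (1 + 0.00913333)^12 ≈ 1.115277.
EAR = 1.115277 − 1 ≈ 11.52767%.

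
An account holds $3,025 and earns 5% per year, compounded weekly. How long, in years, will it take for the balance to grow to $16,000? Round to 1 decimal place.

33.3 years

We need (1 + 0.000961538)^(52t) = 5.2893, so 52t = ln 5.2893 / ln 1.000962 ≈ 1733.1374.
t ≈ 1733.1374/52 = 33.3296 years.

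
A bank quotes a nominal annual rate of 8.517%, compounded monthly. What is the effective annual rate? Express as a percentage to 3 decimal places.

8.857%

One year is 12 periods at 0.0070975 each: (1 + 0.0070975)^12 ≈ 1.088575.
EAR = 1.088575 − 1 ≈ 8.85746%.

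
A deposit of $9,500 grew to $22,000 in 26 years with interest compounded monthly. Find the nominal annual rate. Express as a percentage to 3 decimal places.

3.234%

The 312-period growth factor is 22,000/9,500 = 2.31579.
r/12 = 2.31579^(1/312) − 1 ≈ 0.00269513, so r ≈ 12·0.00269513 = 3.23416%.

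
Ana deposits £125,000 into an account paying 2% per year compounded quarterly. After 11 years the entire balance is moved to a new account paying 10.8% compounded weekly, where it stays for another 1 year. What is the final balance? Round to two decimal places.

After 11 years at 2%: 125,000 × 1.24539385151 ≈ 155,674.2314.
Then 1 years at 10.8%: 155,674.2314 × 1.11392298037 ≈ 173,409.1039.

£173,409.10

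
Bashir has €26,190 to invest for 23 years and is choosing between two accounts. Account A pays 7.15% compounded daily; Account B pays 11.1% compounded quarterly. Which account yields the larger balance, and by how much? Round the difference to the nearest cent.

A: (1 + 0.0715/365)^8395 ≈ 5.17758613285, so 26,190 × 5.17758613285 ≈ 135,600.9808.
B: (1 + 0.02775)^92 ≈ 12.4064823381, so 26,190 × 12.4064823381 ≈ 324,925.7724.
Difference ≈ 189,324.7916 in favor of B.

Account B, by €189,324.79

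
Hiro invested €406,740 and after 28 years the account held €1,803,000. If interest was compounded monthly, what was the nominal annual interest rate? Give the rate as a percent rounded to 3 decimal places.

5.330%

The 336-period growth factor is 1,803,000/406,740 = 4.43281.
r/12 = 4.43281^(1/336) − 1 ≈ 0.00444148, so r ≈ 12·0.00444148 = 5.32978%.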